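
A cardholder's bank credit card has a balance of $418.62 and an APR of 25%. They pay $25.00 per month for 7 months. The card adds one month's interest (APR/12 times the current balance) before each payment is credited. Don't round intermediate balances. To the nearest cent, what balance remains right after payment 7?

$297.29

Monthly rate r = 25%/12 = 2.08333% = 0.0208333.
Each month: B ← B·(1+r) − $25.00.
Month 1: interest $8.72; balance after payment $402.34.
Month 2: interest $8.38; balance after payment $385.72.
Month 3: interest $8.04; balance after payment $368.76.
Month 4: interest $7.68; balance after payment $351.44.
Month 5: interest $7.32; balance after payment $333.76.
Month 6: interest $6.95; balance after payment $315.72.
Month 7: interest $6.58; balance after payment $297.29.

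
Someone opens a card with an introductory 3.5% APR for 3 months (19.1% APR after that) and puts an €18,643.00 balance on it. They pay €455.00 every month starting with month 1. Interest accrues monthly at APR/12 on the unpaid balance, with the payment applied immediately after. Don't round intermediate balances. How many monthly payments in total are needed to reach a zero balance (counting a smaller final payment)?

Promo months 1–3 at r₀ = 3.5%/12 = 0.00291667; months 4+ at r₁ = 19.1%/12 = 0.0159167.
After month 3: iterate B ← B·(1+r₀) − €455.00 for 3 months → €17,437.62.
Then at r₁ with €455.00/mo: n₂ = −ln(1 − r₁·B/P)/ln(1+r₁) ≈ 59.63 → 60 more payments.

63 months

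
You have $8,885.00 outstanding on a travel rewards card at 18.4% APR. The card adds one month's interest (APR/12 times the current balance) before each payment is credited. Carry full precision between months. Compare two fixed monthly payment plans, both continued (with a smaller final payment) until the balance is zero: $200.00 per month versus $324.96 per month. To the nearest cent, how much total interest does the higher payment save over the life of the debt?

Monthly rate r = 18.4%/12 = 1.53333% = 0.0153333.
At $200.00/mo: n = ⌈−ln(1 − rB₀/P)/ln(1+r)⌉ = 76 payments (last $24.70); total interest = total paid − $8,885.00 = $6,139.70.
At $324.96/mo: 36 payments (last $231.70); total interest $2,720.30.
Interest saved = $6,139.70 − $2,720.30 = $3,419.40.

$3,419.40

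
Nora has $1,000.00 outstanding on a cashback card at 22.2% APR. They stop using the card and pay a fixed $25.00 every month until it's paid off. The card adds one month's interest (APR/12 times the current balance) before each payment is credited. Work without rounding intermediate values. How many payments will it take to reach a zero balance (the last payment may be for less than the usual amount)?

Monthly rate r = 22.2%/12 = 1.85% = 0.0185.
Recurrence: B ← B·(1+r) − $25.00.
Month 1: interest $18.50; balance after payment $993.50.
Month 2: interest $18.38; balance after payment $986.88.
Closed form: n = −ln(1 − rB₀/P)/ln(1+r) = −ln(0.26)/ln(1.0185) ≈ 73.486, so the balance reaches zero during payment 74.

74 payments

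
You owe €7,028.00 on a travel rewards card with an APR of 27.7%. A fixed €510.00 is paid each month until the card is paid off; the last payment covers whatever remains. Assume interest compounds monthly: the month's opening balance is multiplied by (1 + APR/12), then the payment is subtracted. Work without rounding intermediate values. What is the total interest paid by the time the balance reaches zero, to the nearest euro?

€1,529

Monthly rate r = 27.7%/12 = 2.30833% = 0.0230833.
Payoff takes n = ⌈−ln(1 − rB₀/P)/ln(1+r)⌉ = ⌈16.777⌉ = 17 payments; the last is €397.31.
Total paid = 16·€510.00 + €397.31 = €8,557.31.
Total interest = total paid − principal = €8,557.31 − €7,028.00 = €1,529.31.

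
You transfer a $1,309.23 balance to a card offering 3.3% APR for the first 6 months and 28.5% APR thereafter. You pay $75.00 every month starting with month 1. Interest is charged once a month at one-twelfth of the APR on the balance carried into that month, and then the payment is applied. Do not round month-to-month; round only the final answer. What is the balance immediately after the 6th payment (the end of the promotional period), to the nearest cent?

Promo months 1–6 at r₀ = 3.3%/12 = 0.00275; months 7+ at r₁ = 28.5%/12 = 0.02375.
After month 6: iterate B ← B·(1+r₀) − $75.00 for 6 months → $877.88.

$877.88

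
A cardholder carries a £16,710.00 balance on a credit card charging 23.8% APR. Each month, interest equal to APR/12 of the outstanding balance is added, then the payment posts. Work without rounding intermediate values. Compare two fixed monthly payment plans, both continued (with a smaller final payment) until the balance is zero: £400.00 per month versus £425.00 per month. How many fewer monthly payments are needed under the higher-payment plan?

Monthly rate r = 23.8%/12 = 1.98333% = 0.0198333.
At £400.00/mo: n = ⌈−ln(1 − rB₀/P)/ln(1+r)⌉ = 90 payments (last £316.36); total interest = total paid − £16,710.00 = £19,206.36.
At £425.00/mo: 78 payments (last £21.83); total interest £16,036.83.
Payments saved = 90 − 78 = 12.

12 fewer payments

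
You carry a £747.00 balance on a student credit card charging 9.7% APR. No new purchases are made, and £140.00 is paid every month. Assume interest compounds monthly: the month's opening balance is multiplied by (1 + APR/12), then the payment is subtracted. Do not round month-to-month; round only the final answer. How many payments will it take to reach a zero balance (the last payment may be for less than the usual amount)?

Monthly rate r = 9.7%/12 = 0.808333% = 0.00808333.
Recurrence: B ← B·(1+r) − £140.00.
Month 1: interest £6.04; balance after payment £613.04.
Month 2: interest £4.96; balance after payment £477.99.
Month 3: interest £3.86; balance after payment £341.86.
Month 4: interest £2.76; balance after payment £204.62.
Month 5: interest £1.65; balance after payment £66.27.
Month 6: interest £0.54; balance after payment £0.00.

6 months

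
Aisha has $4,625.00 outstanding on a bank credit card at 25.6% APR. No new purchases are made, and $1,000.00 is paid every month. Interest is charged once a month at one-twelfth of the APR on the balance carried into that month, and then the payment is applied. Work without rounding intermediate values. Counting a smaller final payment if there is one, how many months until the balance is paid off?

Monthly rate r = 25.6%/12 = 2.13333% = 0.0213333.
Recurrence: B ← B·(1+r) − $1,000.00.
Month 1: interest $98.67; balance after payment $3,723.67.
Month 2: interest $79.44; balance after payment $2,803.10.
Month 3: interest $59.80; balance after payment $1,862.90.
Month 4: interest $39.74; balance after payment $902.65.
Month 5: interest $19.26; balance after payment $0.00.

5 months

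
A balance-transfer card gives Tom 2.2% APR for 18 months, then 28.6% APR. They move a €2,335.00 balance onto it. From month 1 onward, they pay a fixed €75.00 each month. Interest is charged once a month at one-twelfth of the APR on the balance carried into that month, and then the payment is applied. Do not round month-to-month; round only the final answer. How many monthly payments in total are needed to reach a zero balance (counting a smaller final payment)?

36 months

Promo months 1–18 at r₀ = 2.2%/12 = 0.00183333; months 19+ at r₁ = 28.6%/12 = 0.0238333.
After month 18: iterate B ← B·(1+r₀) − €75.00 for 18 months → €1,042.02.
Then at r₁ with €75.00/mo: n₂ = −ln(1 − r₁·B/P)/ln(1+r₁) ≈ 17.07 → 18 more payments.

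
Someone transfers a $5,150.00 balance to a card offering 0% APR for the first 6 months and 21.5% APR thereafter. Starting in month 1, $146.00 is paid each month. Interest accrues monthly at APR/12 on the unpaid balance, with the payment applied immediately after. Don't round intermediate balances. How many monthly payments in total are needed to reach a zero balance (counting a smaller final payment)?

Promo months 1–6 at r₀ = 0%/12 = 0; months 7+ at r₁ = 21.5%/12 = 0.0179167.
After month 6 (no interest yet): B = $5,150.00 − 6·$146.00 = $4,274.00.
Then at r₁ with $146.00/mo: n₂ = −ln(1 − r₁·B/P)/ln(1+r₁) ≈ 41.86 → 42 more payments.

48 payments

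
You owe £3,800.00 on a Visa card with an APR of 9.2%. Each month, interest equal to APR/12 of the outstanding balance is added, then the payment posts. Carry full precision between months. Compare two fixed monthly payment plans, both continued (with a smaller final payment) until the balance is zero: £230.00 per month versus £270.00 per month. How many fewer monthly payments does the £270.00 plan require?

3 fewer payments

Monthly rate r = 9.2%/12 = 0.766667% = 0.00766667.
At £230.00/mo: n = ⌈−ln(1 − rB₀/P)/ln(1+r)⌉ = 18 payments (last £168.87); total interest = total paid − £3,800.00 = £278.87.
At £270.00/mo: 15 payments (last £256.51); total interest £236.51.
Payments saved = 18 − 15 = 3.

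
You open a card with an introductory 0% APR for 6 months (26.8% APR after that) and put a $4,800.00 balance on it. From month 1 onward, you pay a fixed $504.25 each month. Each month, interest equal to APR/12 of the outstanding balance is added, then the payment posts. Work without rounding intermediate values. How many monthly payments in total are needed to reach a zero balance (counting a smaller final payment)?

10 months

Promo months 1–6 at r₀ = 0%/12 = 0; months 7+ at r₁ = 26.8%/12 = 0.0223333.
After month 6 (no interest yet): B = $4,800.00 − 6·$504.25 = $1,774.50.
Then at r₁ with $504.25/mo: n₂ = −ln(1 − r₁·B/P)/ln(1+r₁) ≈ 3.71 → 4 more payments.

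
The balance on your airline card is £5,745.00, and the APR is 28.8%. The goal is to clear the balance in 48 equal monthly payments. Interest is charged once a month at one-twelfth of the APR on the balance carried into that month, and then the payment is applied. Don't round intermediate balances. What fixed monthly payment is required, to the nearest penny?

Monthly rate r = 28.8%/12 = 2.4% = 0.024.
Level-payment amortization: P = B₀·r / (1 − (1+r)^(−n)) = 5745.00·0.024 / (1 − 1.024^(−48)).
Denominator 1 − (1+r)^(−48) = 0.679666705.
P = 137.88 / 0.679666705 ≈ 202.86.

£202.86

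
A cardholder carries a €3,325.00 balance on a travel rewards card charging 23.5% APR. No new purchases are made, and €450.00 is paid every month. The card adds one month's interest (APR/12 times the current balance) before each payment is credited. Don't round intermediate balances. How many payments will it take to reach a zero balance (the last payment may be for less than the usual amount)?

Monthly rate r = 23.5%/12 = 1.95833% = 0.0195833.
Recurrence: B ← B·(1+r) − €450.00.
Month 1: interest €65.11; balance after payment €2,940.11.
Month 2: interest €57.58; balance after payment €2,547.69.
Closed form: n = −ln(1 − rB₀/P)/ln(1+r) = −ln(0.8553)/ln(1.01958) ≈ 8.059, so the balance reaches zero during payment 9.

9 months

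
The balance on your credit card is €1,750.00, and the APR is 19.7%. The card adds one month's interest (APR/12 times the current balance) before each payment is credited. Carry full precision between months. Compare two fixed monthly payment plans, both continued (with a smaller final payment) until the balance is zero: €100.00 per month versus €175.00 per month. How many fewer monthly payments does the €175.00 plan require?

Monthly rate r = 19.7%/12 = 1.64167% = 0.0164167.
At €100.00/mo: n = ⌈−ln(1 − rB₀/P)/ln(1+r)⌉ = 21 payments (last €80.06); total interest = total paid − €1,750.00 = €330.06.
At €175.00/mo: 12 payments (last €2.26); total interest €177.26.
Payments saved = 21 − 12 = 9.

9 fewer payments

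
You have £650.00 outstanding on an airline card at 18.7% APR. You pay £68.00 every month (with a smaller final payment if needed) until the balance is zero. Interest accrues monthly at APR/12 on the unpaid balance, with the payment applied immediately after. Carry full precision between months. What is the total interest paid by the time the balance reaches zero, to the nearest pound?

Monthly rate r = 18.7%/12 = 1.55833% = 0.0155833.
Payoff takes n = ⌈−ln(1 − rB₀/P)/ln(1+r)⌉ = ⌈10.431⌉ = 11 payments; the last is £29.43.
Total paid = 10·£68.00 + £29.43 = £709.43.
Total interest = total paid − principal = £709.43 − £650.00 = £59.43.

£59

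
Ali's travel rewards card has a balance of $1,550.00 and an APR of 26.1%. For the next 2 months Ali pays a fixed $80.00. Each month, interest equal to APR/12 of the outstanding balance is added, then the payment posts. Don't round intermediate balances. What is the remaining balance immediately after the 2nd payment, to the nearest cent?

Monthly rate r = 26.1%/12 = 2.175% = 0.02175.
Each month: B ← B·(1+r) − $80.00.
Month 1: interest $33.71; balance after payment $1,503.71.
Month 2: interest $32.71; balance after payment $1,456.42.

$1,456.42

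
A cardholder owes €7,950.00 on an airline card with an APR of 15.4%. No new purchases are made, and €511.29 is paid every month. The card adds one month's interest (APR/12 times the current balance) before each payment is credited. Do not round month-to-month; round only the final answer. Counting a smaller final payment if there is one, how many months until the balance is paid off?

Monthly rate r = 15.4%/12 = 1.28333% = 0.0128333.
Recurrence: B ← B·(1+r) − €511.29.
Month 1: interest €102.03; balance after payment €7,540.73.
Month 2: interest €96.77; balance after payment €7,126.22.
Closed form: n = −ln(1 − rB₀/P)/ln(1+r) = −ln(0.80046)/ln(1.01283) ≈ 17.454, so the balance reaches zero during payment 18.

18 months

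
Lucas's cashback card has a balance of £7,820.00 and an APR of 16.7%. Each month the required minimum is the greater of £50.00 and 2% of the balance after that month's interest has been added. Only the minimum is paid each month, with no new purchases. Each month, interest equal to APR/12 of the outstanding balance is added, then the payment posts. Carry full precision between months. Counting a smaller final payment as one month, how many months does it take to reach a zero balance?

265 months

Monthly rate r = 16.7%/12 = 1.39167% = 0.0139167.
While 2% of the post-interest balance exceeds £50.00, each month B ← (B·(1+r))·(1 − 0.02), i.e. B shrinks by the factor (1+r)·0.98 = 0.99364.
This holds for months 1–181. Entering month 182 the balance is £2,463.41; 2% of the post-interest balance is now below £50.00, so the flat £50.00 minimum applies from here.
From month 182 a fixed £50.00 at rate r clears £2,463.41 in 84 more payments. Total: 181 + 84 = 265 months.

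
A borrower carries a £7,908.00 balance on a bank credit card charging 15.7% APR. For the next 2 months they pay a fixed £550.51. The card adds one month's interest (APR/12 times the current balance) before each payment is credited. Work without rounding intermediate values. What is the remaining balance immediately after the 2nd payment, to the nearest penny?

Monthly rate r = 15.7%/12 = 1.30833% = 0.0130833.
Each month: B ← B·(1+r) − £550.51.
Month 1: interest £103.46; balance after payment £7,460.95.
Month 2: interest £97.61; balance after payment £7,008.06.

£7,008.06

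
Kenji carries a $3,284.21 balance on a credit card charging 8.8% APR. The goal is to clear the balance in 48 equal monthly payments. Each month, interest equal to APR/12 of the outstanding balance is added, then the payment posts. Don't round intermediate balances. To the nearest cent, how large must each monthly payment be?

$81.42

Monthly rate r = 8.8%/12 = 0.733333% = 0.00733333.
Level-payment amortization: P = B₀·r / (1 − (1+r)^(−n)) = 3284.21·0.00733333 / (1 − 1.00733^(−48)).
Denominator 1 − (1+r)^(−48) = 0.295816011.
P = 24.0842 / 0.295816011 ≈ 81.42.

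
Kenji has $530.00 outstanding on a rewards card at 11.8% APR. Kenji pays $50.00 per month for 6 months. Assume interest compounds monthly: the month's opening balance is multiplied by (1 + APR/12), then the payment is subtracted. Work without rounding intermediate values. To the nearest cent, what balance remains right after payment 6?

Monthly rate r = 11.8%/12 = 0.983333% = 0.00983333.
Each month: B ← B·(1+r) − $50.00.
Month 1: interest $5.21; balance after payment $485.21.
Month 2: interest $4.77; balance after payment $439.98.
Month 3: interest $4.33; balance after payment $394.31.
Month 4: interest $3.88; balance after payment $348.19.
Month 5: interest $3.42; balance after payment $301.61.
Month 6: interest $2.97; balance after payment $254.58.

$254.58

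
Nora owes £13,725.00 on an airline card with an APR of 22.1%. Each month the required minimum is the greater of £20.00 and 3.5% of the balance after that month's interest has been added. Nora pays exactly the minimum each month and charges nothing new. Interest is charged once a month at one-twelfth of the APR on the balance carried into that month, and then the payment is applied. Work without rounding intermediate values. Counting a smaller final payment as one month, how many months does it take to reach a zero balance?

Monthly rate r = 22.1%/12 = 1.84167% = 0.0184167.
While 3.5% of the post-interest balance exceeds £20.00, each month B ← (B·(1+r))·(1 − 0.035), i.e. B shrinks by the factor (1+r)·0.965 = 0.98277.
This holds for months 1–184. Entering month 185 the balance is £560.83; 3.5% of the post-interest balance is now below £20.00, so the flat £20.00 minimum applies from here.
From month 185 a fixed £20.00 at rate r clears £560.83 in 40 more payments. Total: 184 + 40 = 224 months.

224 months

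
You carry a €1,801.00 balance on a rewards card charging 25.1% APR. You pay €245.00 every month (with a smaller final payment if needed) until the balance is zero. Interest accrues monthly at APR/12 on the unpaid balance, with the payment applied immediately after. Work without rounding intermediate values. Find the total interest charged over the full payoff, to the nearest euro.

Monthly rate r = 25.1%/12 = 2.09167% = 0.0209167.
Payoff takes n = ⌈−ln(1 − rB₀/P)/ln(1+r)⌉ = ⌈8.065⌉ = 9 payments; the last is €16.06.
Total paid = 8·€245.00 + €16.06 = €1,976.06.
Total interest = total paid − principal = €1,976.06 − €1,801.00 = €175.06.

€175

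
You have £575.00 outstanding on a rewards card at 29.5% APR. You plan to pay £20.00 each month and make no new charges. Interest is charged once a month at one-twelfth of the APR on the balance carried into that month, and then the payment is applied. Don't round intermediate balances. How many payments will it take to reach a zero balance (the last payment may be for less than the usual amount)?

51 months

Monthly rate r = 29.5%/12 = 2.45833% = 0.0245833.
Recurrence: B ← B·(1+r) − £20.00.
Month 1: interest £14.14; balance after payment £569.14.
Month 2: interest £13.99; balance after payment £563.13.
Closed form: n = −ln(1 − rB₀/P)/ln(1+r) = −ln(0.29323)/ln(1.02458) ≈ 50.515, so the balance reaches zero during payment 51.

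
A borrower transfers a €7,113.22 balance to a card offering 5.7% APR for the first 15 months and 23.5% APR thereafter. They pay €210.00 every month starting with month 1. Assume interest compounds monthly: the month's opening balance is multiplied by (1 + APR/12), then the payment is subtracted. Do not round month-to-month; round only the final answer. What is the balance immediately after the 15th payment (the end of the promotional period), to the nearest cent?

€4,380.32

Promo months 1–15 at r₀ = 5.7%/12 = 0.00475; months 16+ at r₁ = 23.5%/12 = 0.0195833.
After month 15: iterate B ← B·(1+r₀) − €210.00 for 15 months → €4,380.32.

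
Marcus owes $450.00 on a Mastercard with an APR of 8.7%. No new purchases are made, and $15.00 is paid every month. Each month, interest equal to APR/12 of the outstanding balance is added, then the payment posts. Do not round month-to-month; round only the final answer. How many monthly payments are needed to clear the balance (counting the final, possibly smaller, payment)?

Monthly rate r = 8.7%/12 = 0.725% = 0.00725.
Recurrence: B ← B·(1+r) − $15.00.
Month 1: interest $3.26; balance after payment $438.26.
Month 2: interest $3.18; balance after payment $426.44.
Closed form: n = −ln(1 − rB₀/P)/ln(1+r) = −ln(0.7825)/ln(1.00725) ≈ 33.952, so the balance reaches zero during payment 34.

34 payments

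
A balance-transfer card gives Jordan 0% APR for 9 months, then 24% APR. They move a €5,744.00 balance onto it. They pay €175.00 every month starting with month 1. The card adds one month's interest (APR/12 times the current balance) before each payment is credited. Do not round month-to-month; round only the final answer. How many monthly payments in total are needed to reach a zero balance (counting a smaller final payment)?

Promo months 1–9 at r₀ = 0%/12 = 0; months 10+ at r₁ = 24%/12 = 0.02.
After month 9 (no interest yet): B = €5,744.00 − 9·€175.00 = €4,169.00.
Then at r₁ with €175.00/mo: n₂ = −ln(1 − r₁·B/P)/ln(1+r₁) ≈ 32.68 → 33 more payments.

42 months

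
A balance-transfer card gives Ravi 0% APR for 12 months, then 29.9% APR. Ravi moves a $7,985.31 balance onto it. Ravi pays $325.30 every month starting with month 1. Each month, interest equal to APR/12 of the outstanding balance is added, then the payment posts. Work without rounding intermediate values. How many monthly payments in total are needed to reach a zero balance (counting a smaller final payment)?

28 payments

Promo months 1–12 at r₀ = 0%/12 = 0; months 13+ at r₁ = 29.9%/12 = 0.0249167.
After month 12 (no interest yet): B = $7,985.31 − 12·$325.30 = $4,081.71.
Then at r₁ with $325.30/mo: n₂ = −ln(1 − r₁·B/P)/ln(1+r₁) ≈ 15.23 → 16 more payments.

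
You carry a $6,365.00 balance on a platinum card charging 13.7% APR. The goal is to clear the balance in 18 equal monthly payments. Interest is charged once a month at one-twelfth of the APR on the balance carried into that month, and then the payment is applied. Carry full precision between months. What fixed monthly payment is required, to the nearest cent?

$393.20

Monthly rate r = 13.7%/12 = 1.14167% = 0.0114167.
Level-payment amortization: P = B₀·r / (1 − (1+r)^(−n)) = 6365.00·0.0114167 / (1 − 1.01142^(−18)).
Denominator 1 − (1+r)^(−18) = 0.184811407.
P = 72.6671 / 0.184811407 ≈ 393.20.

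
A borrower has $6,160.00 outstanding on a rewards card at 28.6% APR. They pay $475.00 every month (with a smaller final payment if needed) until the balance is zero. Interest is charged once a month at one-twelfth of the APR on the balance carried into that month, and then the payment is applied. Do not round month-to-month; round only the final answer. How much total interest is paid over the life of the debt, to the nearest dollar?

$1,297

Monthly rate r = 28.6%/12 = 2.38333% = 0.0238333.
Payoff takes n = ⌈−ln(1 − rB₀/P)/ln(1+r)⌉ = ⌈15.697⌉ = 16 payments; the last is $332.44.
Total paid = 15·$475.00 + $332.44 = $7,457.44.
Total interest = total paid − principal = $7,457.44 − $6,160.00 = $1,297.44.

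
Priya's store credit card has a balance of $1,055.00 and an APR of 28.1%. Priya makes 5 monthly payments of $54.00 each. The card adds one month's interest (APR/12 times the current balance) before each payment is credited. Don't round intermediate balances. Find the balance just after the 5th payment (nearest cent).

Monthly rate r = 28.1%/12 = 2.34167% = 0.0234167.
Each month: B ← B·(1+r) − $54.00.
Month 1: interest $24.70; balance after payment $1,025.70.
Month 2: interest $24.02; balance after payment $995.72.
Month 3: interest $23.32; balance after payment $965.04.
Month 4: interest $22.60; balance after payment $933.64.
Month 5: interest $21.86; balance after payment $901.50.

$901.50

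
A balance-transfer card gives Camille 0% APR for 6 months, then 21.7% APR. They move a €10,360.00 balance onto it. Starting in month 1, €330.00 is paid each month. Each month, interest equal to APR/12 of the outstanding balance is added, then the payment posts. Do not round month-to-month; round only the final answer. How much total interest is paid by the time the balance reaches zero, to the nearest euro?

€2,940

Promo months 1–6 at r₀ = 0%/12 = 0; months 7+ at r₁ = 21.7%/12 = 0.0180833.
After month 6 (no interest yet): B = €10,360.00 − 6·€330.00 = €8,380.00.
Then at r₁ with €330.00/mo: n₂ = −ln(1 − r₁·B/P)/ln(1+r₁) ≈ 34.30 → 35 more payments.
Total paid = 40·€330.00 + €99.66 = €13,299.66; interest = €13,299.66 − €10,360.00 = €2,939.66.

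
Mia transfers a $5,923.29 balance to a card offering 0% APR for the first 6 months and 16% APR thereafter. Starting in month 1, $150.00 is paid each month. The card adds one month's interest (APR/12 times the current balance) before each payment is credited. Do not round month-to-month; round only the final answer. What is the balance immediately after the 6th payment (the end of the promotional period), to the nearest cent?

Promo months 1–6 at r₀ = 0%/12 = 0; months 7+ at r₁ = 16%/12 = 0.0133333.
After month 6 (no interest yet): B = $5,923.29 − 6·$150.00 = $5,023.29.

$5,023.29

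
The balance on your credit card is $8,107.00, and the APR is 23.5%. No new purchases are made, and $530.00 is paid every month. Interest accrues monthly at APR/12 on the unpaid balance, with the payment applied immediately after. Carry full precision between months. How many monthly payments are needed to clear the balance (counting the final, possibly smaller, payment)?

19 months

Monthly rate r = 23.5%/12 = 1.95833% = 0.0195833.
Recurrence: B ← B·(1+r) − $530.00.
Month 1: interest $158.76; balance after payment $7,735.76.
Month 2: interest $151.49; balance after payment $7,357.25.
Closed form: n = −ln(1 − rB₀/P)/ln(1+r) = −ln(0.70045)/ln(1.01958) ≈ 18.358, so the balance reaches zero during payment 19.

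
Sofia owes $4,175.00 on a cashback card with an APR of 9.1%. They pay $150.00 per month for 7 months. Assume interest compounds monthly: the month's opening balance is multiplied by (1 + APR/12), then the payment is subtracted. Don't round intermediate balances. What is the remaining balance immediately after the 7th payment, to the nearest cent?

$3,327.54

Monthly rate r = 9.1%/12 = 0.758333% = 0.00758333.
Each month: B ← B·(1+r) − $150.00.
Month 1: interest $31.66; balance after payment $4,056.66.
Month 2: interest $30.76; balance after payment $3,937.42.
Month 3: interest $29.86; balance after payment $3,817.28.
Month 4: interest $28.95; balance after payment $3,696.23.
Month 5: interest $28.03; balance after payment $3,574.26.
Month 6: interest $27.10; balance after payment $3,451.36.
Month 7: interest $26.17; balance after payment $3,327.54.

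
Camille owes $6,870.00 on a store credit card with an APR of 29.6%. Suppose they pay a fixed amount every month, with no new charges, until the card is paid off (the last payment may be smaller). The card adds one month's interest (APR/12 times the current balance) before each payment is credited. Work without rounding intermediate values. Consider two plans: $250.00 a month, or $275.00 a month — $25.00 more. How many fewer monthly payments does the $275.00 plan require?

7 fewer payments

Monthly rate r = 29.6%/12 = 2.46667% = 0.0246667.
At $250.00/mo: n = ⌈−ln(1 − rB₀/P)/ln(1+r)⌉ = 47 payments (last $121.91); total interest = total paid − $6,870.00 = $4,751.91.
At $275.00/mo: 40 payments (last $83.70); total interest $3,938.70.
Payments saved = 47 − 40 = 7.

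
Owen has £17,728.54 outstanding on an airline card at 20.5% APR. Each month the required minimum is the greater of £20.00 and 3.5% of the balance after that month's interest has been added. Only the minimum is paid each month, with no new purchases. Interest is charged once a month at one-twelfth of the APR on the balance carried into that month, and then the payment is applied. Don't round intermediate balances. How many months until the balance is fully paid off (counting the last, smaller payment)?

Monthly rate r = 20.5%/12 = 1.70833% = 0.0170833.
While 3.5% of the post-interest balance exceeds £20.00, each month B ← (B·(1+r))·(1 − 0.035), i.e. B shrinks by the factor (1+r)·0.965 = 0.98149.
This holds for months 1–185. Entering month 186 the balance is £558.71; 3.5% of the post-interest balance is now below £20.00, so the flat £20.00 minimum applies from here.
From month 186 a fixed £20.00 at rate r clears £558.71 in 39 more payments. Total: 185 + 39 = 224 months.

224 months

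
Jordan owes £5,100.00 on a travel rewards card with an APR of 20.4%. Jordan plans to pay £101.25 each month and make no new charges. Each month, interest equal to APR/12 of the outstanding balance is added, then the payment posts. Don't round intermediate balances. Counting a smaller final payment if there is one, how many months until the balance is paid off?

116 payments

Monthly rate r = 20.4%/12 = 1.7% = 0.017.
Recurrence: B ← B·(1+r) − £101.25.
Month 1: interest £86.70; balance after payment £5,085.45.
Month 2: interest £86.45; balance after payment £5,070.65.
Closed form: n = −ln(1 − rB₀/P)/ln(1+r) = −ln(0.1437)/ln(1.017) ≈ 115.085, so the balance reaches zero during payment 116.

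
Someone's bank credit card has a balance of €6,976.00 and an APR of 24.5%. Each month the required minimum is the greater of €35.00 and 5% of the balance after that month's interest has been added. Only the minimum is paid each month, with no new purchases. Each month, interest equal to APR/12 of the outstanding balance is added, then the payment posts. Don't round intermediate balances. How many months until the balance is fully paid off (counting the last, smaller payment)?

Monthly rate r = 24.5%/12 = 2.04167% = 0.0204167.
While 5% of the post-interest balance exceeds €35.00, each month B ← (B·(1+r))·(1 − 0.05), i.e. B shrinks by the factor (1+r)·0.95 = 0.9694.
This holds for months 1–75. Entering month 76 the balance is €677.94; 5% of the post-interest balance is now below €35.00, so the flat €35.00 minimum applies from here.
From month 76 a fixed €35.00 at rate r clears €677.94 in 25 more payments. Total: 75 + 25 = 100 months.

100 months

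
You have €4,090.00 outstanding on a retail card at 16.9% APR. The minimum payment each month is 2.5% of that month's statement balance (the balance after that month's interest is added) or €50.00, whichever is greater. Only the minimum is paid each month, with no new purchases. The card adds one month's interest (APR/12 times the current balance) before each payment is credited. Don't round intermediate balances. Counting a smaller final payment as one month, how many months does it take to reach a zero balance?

123 months

Monthly rate r = 16.9%/12 = 1.40833% = 0.0140833.
While 2.5% of the post-interest balance exceeds €50.00, each month B ← (B·(1+r))·(1 − 0.025), i.e. B shrinks by the factor (1+r)·0.975 = 0.98873.
This holds for months 1–65. Entering month 66 the balance is €1,957.99; 2.5% of the post-interest balance is now below €50.00, so the flat €50.00 minimum applies from here.
From month 66 a fixed €50.00 at rate r clears €1,957.99 in 58 more payments. Total: 65 + 58 = 123 months.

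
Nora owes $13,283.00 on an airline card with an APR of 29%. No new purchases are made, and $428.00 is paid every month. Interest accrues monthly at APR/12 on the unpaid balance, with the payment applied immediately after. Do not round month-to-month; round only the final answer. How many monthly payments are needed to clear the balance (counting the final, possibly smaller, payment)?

Monthly rate r = 29%/12 = 2.41667% = 0.0241667.
Recurrence: B ← B·(1+r) − $428.00.
Month 1: interest $321.01; balance after payment $13,176.01.
Month 2: interest $318.42; balance after payment $13,066.43.
Closed form: n = −ln(1 − rB₀/P)/ln(1+r) = −ln(0.24999)/ln(1.02417) ≈ 58.057, so the balance reaches zero during payment 59.

59 payments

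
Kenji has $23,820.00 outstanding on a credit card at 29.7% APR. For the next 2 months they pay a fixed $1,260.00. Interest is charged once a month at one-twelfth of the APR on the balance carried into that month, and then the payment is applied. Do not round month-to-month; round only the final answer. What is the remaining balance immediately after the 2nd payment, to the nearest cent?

$22,462.50

Monthly rate r = 29.7%/12 = 2.475% = 0.02475.
Each month: B ← B·(1+r) − $1,260.00.
Month 1: interest $589.54; balance after payment $23,149.54.
Month 2: interest $572.95; balance after payment $22,462.50.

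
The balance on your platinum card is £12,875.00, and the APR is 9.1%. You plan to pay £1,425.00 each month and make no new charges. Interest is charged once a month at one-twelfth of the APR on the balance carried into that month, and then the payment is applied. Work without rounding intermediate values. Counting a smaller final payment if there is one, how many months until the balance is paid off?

Monthly rate r = 9.1%/12 = 0.758333% = 0.00758333.
Recurrence: B ← B·(1+r) − £1,425.00.
Month 1: interest £97.64; balance after payment £11,547.64.
Month 2: interest £87.57; balance after payment £10,210.20.
Closed form: n = −ln(1 − rB₀/P)/ln(1+r) = −ln(0.93148)/ln(1.00758) ≈ 9.395, so the balance reaches zero during payment 10.

10 payments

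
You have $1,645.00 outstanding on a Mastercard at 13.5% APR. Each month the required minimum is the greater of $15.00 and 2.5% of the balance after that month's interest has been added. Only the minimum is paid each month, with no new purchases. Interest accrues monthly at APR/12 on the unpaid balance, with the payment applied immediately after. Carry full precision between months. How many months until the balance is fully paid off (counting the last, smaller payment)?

125 months

Monthly rate r = 13.5%/12 = 1.125% = 0.01125.
While 2.5% of the post-interest balance exceeds $15.00, each month B ← (B·(1+r))·(1 − 0.025), i.e. B shrinks by the factor (1+r)·0.975 = 0.98597.
This holds for months 1–73. Entering month 74 the balance is $586.38; 2.5% of the post-interest balance is now below $15.00, so the flat $15.00 minimum applies from here.
From month 74 a fixed $15.00 at rate r clears $586.38 in 52 more payments. Total: 73 + 52 = 125 months.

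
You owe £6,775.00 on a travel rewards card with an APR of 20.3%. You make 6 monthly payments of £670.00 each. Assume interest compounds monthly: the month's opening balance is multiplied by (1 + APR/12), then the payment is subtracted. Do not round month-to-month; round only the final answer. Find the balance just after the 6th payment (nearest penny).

Monthly rate r = 20.3%/12 = 1.69167% = 0.0169167.
Each month: B ← B·(1+r) − £670.00.
Month 1: interest £114.61; balance after payment £6,219.61.
Month 2: interest £105.22; balance after payment £5,654.83.
Month 3: interest £95.66; balance after payment £5,080.49.
Month 4: interest £85.94; balance after payment £4,496.43.
Month 5: interest £76.06; balance after payment £3,902.50.
Month 6: interest £66.02; balance after payment £3,298.51.

£3,298.51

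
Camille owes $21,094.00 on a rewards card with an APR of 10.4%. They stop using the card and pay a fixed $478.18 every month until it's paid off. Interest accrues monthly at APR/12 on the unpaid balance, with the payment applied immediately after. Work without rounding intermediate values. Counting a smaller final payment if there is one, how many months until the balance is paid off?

Monthly rate r = 10.4%/12 = 0.866667% = 0.00866667.
Recurrence: B ← B·(1+r) − $478.18.
Month 1: interest $182.81; balance after payment $20,798.63.
Month 2: interest $180.25; balance after payment $20,500.71.
Closed form: n = −ln(1 − rB₀/P)/ln(1+r) = −ln(0.61769)/ln(1.00867) ≈ 55.830, so the balance reaches zero during payment 56.

56 months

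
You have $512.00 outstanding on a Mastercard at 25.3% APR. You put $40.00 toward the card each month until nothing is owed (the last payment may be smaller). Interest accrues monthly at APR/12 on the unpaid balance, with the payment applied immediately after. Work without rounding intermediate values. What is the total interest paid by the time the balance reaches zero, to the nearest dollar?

$91

Monthly rate r = 25.3%/12 = 2.10833% = 0.0210833.
Payoff takes n = ⌈−ln(1 − rB₀/P)/ln(1+r)⌉ = ⌈15.075⌉ = 16 payments; the last is $3.03.
Total paid = 15·$40.00 + $3.03 = $603.03.
Total interest = total paid − principal = $603.03 − $512.00 = $91.03.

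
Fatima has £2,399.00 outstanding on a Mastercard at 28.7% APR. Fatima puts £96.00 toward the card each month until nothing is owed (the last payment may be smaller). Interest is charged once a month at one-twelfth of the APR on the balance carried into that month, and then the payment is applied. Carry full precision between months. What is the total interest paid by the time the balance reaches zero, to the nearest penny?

Monthly rate r = 28.7%/12 = 2.39167% = 0.0239167.
Payoff takes n = ⌈−ln(1 − rB₀/P)/ln(1+r)⌉ = ⌈38.522⌉ = 39 payments; the last is £50.41.
Total paid = 38·£96.00 + £50.41 = £3,698.41.
Total interest = total paid − principal = £3,698.41 − £2,399.00 = £1,299.41.

£1,299.41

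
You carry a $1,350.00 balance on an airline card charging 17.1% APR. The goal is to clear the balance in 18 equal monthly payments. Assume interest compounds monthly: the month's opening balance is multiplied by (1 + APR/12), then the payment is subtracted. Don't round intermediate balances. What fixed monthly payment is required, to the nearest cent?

Monthly rate r = 17.1%/12 = 1.425% = 0.01425.
Level-payment amortization: P = B₀·r / (1 − (1+r)^(−n)) = 1350.00·0.01425 / (1 − 1.01425^(−18)).
Denominator 1 − (1+r)^(−18) = 0.224842943.
P = 19.2375 / 0.224842943 ≈ 85.56.

$85.56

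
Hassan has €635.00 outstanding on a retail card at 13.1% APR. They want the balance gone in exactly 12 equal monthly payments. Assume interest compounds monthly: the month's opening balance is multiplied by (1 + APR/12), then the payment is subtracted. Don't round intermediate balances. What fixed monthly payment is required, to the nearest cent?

Monthly rate r = 13.1%/12 = 1.09167% = 0.0109167.
Level-payment amortization: P = B₀·r / (1 − (1+r)^(−n)) = 635.00·0.0109167 / (1 − 1.01092^(−12)).
Denominator 1 − (1+r)^(−12) = 0.122159285.
P = 6.93208 / 0.122159285 ≈ 56.75.

€56.75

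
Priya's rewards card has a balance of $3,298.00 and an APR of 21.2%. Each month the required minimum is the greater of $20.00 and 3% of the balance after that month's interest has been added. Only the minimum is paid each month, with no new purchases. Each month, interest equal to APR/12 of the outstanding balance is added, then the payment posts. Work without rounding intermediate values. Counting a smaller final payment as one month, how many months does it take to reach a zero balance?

Monthly rate r = 21.2%/12 = 1.76667% = 0.0176667.
While 3% of the post-interest balance exceeds $20.00, each month B ← (B·(1+r))·(1 − 0.03), i.e. B shrinks by the factor (1+r)·0.97 = 0.98714.
This holds for months 1–125. Entering month 126 the balance is $653.75; 3% of the post-interest balance is now below $20.00, so the flat $20.00 minimum applies from here.
From month 126 a fixed $20.00 at rate r clears $653.75 in 50 more payments. Total: 125 + 50 = 175 months.

175 months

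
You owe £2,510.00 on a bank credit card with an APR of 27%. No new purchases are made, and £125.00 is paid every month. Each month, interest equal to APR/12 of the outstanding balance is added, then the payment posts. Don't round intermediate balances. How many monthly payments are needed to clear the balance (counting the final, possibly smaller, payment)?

Monthly rate r = 27%/12 = 2.25% = 0.0225.
Recurrence: B ← B·(1+r) − £125.00.
Month 1: interest £56.48; balance after payment £2,441.47.
Month 2: interest £54.93; balance after payment £2,371.41.
Closed form: n = −ln(1 − rB₀/P)/ln(1+r) = −ln(0.5482)/ln(1.0225) ≈ 27.016, so the balance reaches zero during payment 28.

28 months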